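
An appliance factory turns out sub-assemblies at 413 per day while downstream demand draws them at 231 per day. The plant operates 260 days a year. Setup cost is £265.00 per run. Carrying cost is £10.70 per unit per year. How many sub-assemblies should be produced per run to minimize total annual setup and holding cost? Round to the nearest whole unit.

Q* ≈ 2,598 sub-assemblies

Annual demand D = 231 × 260 = 60,060.
Production build-up factor (1 − d/p) = 1 − 231/413 = 0.4407.
Q* = √(2DS / (H(1 − d/p))) = √(2 × 60,060 × 265 / (10.7 × 0.4407)).
= √(31,831,800 / 4.7153) ≈ 2598.233.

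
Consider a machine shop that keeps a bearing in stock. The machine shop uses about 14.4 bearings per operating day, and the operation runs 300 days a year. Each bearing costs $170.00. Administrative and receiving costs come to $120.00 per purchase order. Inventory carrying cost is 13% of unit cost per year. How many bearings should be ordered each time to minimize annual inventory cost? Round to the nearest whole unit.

Q* ≈ 217 bearings

Annual demand D = 14.4 × 300 = 4,320.
Holding cost H = 0.13 × $170.00 = $22.1000 per unit per year.
EOQ = √(2DS / H) = √(2 × 4,320 × 120 / 22.1).
= √(1,036,800 / 22.1) = √46,914.0271 ≈ 216.596.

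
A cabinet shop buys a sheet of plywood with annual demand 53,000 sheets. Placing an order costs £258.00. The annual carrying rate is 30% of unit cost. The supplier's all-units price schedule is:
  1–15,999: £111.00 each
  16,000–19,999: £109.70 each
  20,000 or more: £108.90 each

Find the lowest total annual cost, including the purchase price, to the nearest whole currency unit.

TC* ≈ £5,913,178

Holding cost per unit per year at price C is H = 0.30·C.
For each price level, check whether its EOQ is feasible; otherwise the best quantity at that price is the breakpoint.
EOQ at £111.00 = 906.2 (feasible in tier 1): TC = 53,000×£111.00 + (53,000/906.2)×258 + (906.2/2)×0.30×£111.00 = £5,913,177.61.
EOQ at £109.70 = 911.6 < 16000, so use break Q=16000: TC = 53,000×£109.70 + (53,000/16000.0)×258 + (16000.0/2)×0.30×£109.70 = £6,078,234.62.
EOQ at £108.90 = 914.9 < 20000, so use break Q=20000: TC = 53,000×£108.90 + (53,000/20000.0)×258 + (20000.0/2)×0.30×£108.90 = £6,099,083.70.
Lowest total cost among the candidates is at Q = 906.2.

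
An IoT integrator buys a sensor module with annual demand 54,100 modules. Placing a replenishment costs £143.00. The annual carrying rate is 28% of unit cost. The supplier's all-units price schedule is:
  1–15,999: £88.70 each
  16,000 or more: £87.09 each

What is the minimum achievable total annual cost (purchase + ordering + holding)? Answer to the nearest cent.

Holding cost per unit per year at price C is H = 0.28·C.
For each price level, check whether its EOQ is feasible; otherwise the best quantity at that price is the breakpoint.
EOQ at £88.70 = 789.3 (feasible in tier 1): TC = 54,100×£88.70 + (54,100/789.3)×143 + (789.3/2)×0.28×£88.70 = £4,818,273.00.
EOQ at £87.09 = 796.6 < 16000, so use break Q=16000: TC = 54,100×£87.09 + (54,100/16000.0)×143 + (16000.0/2)×0.28×£87.09 = £4,907,134.12.
Lowest total cost among the candidates is at Q = 789.3.

TC* ≈ £4,818,273.00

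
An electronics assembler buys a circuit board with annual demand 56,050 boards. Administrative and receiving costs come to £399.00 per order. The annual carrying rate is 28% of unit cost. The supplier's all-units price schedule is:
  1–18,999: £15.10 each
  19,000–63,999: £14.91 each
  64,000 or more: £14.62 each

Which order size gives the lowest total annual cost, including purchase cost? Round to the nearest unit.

Holding cost per unit per year at price C is H = 0.28·C.
Evaluate total cost at each tier's feasible EOQ or, if the EOQ is below the tier, at the tier's minimum quantity.
EOQ at £15.10 = 3252.5 (feasible in tier 1): TC = 56,050×£15.10 + (56,050/3252.5)×399 + (3252.5/2)×0.28×£15.10 = £860,106.71.
EOQ at £14.91 = 3273.2 < 19000, so use break Q=19000: TC = 56,050×£14.91 + (56,050/19000.0)×399 + (19000.0/2)×0.28×£14.91 = £876,543.15.
EOQ at £14.62 = 3305.5 < 64000, so use break Q=64000: TC = 56,050×£14.62 + (56,050/64000.0)×399 + (64000.0/2)×0.28×£14.62 = £950,795.64.
Lowest total cost is £860,106.71 at Q = 3252.5.

Q* ≈ 3,253 boards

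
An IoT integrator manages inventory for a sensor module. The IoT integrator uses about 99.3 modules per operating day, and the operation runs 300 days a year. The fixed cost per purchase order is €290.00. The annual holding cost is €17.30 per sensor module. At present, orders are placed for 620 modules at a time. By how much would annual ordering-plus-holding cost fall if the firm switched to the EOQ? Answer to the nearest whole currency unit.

Annual demand D = 99.3 × 300 = 29,790.
EOQ = √(2DS/H) = √(2 × 29,790 × 290 / 17.3) ≈ 999.37.
Cost at Q* = (D/Q*)S + (Q*/2)H = √(2DSH) ≈ €17,289.10.
Cost at Q = 620: (29,790/620)×290 + (620/2)×17.3 = €13,934.03 + €5,363.00 = €19,297.03.
Excess = €19,297.03 − €17,289.10 = €2,007.94.

Extra cost ≈ €2,008 per year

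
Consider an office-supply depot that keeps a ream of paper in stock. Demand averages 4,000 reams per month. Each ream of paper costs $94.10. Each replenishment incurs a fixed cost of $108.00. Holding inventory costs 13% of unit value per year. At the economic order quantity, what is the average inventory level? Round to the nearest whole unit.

Average inventory ≈ 460 reams

Annual demand D = 4,000 × 12 = 48,000.
Holding cost H = 0.13 × $94.10 = $12.2330 per unit per year.
EOQ = √(2DS/H) = √(2 × 48,000 × 108 / 12.233) ≈ 920.62.
Average inventory = Q*/2 ≈ 920.62 / 2 = 460.311.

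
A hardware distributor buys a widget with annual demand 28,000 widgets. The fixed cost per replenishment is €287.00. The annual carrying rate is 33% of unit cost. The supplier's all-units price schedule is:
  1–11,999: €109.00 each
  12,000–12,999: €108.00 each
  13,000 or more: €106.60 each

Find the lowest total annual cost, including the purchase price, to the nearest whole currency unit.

Holding cost per unit per year at price C is H = 0.33·C.
For each price level, check whether its EOQ is feasible; otherwise the best quantity at that price is the breakpoint.
EOQ at €109.00 = 668.4 (feasible in tier 1): TC = 28,000×€109.00 + (28,000/668.4)×287 + (668.4/2)×0.33×€109.00 = €3,076,043.91.
EOQ at €108.00 = 671.5 < 12000, so use break Q=12000: TC = 28,000×€108.00 + (28,000/12000.0)×287 + (12000.0/2)×0.33×€108.00 = €3,238,509.67.
EOQ at €106.60 = 675.9 < 13000, so use break Q=13000: TC = 28,000×€106.60 + (28,000/13000.0)×287 + (13000.0/2)×0.33×€106.60 = €3,214,075.15.
Lowest total cost among the candidates is at Q = 668.4.

TC* ≈ €3,076,044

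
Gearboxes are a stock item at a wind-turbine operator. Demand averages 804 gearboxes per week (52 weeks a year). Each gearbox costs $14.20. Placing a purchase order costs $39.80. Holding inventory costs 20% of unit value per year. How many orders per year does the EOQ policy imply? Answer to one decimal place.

N ≈ 38.6 orders per year

Annual demand D = 804 × 52 = 41,808.
Holding cost H = 0.20 × $14.20 = $2.8400 per unit per year.
Q* = √(2DS/H) = √(2 × 41,808 × 39.8 / 2.84) ≈ 1082.50.
Orders per year = D / Q* = 41,808 / 1082.50 ≈ 38.622.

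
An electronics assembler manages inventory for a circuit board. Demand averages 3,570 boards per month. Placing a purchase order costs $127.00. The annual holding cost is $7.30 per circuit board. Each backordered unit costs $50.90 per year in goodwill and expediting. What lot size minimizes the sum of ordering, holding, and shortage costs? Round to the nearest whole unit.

Annual demand D = 3,570 × 12 = 42,840.
With planned backorders, Q* = √(2DS/H) · √((H+B)/B).
√(2DS/H) = √(2 × 42,840 × 127 / 7.3) = 1220.900.
√((H+B)/B) = √((7.3+50.9)/50.9) = 1.0693.
Q* ≈ 1305.518.

Q* ≈ 1,306 boards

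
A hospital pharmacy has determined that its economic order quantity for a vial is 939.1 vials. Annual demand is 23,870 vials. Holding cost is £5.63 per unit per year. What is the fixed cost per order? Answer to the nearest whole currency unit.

The basic EOQ model gives Q* = √(2DS/H); rearrange for the unknown.
From Q* = √(2DS/H): S = Q*²H / (2D) = 939.1² × 5.63 / (2 × 23,870) = 104.0039.

S ≈ £104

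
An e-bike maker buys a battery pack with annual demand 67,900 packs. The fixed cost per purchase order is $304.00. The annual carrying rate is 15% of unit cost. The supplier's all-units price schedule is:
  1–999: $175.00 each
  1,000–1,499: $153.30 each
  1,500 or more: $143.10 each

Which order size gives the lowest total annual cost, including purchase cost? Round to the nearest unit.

Holding cost per unit per year at price C is H = 0.15·C.
Candidates are each tier's EOQ (if it falls in that tier) and each price-break quantity.
Tier 1 ($175.00): EOQ = 1254.1 exceeds tier's upper bound 999, so this tier is dominated.
EOQ at $153.30 = 1339.9 (feasible in tier 2): TC = 67,900×$153.30 + (67,900/1339.9)×304 + (1339.9/2)×0.15×$153.30 = $10,439,880.83.
EOQ at $143.10 = 1386.8 < 1500, so use break Q=1500: TC = 67,900×$143.10 + (67,900/1500.0)×304 + (1500.0/2)×0.15×$143.10 = $9,746,349.82.
Lowest total cost is $9,746,349.82 at Q = 1500.0.

Q* ≈ 1,500 packs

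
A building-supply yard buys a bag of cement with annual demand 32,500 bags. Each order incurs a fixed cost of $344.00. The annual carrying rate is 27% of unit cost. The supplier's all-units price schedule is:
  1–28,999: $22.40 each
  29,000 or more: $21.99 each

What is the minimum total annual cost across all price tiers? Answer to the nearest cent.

Holding cost per unit per year at price C is H = 0.27·C.
For each price level, check whether its EOQ is feasible; otherwise the best quantity at that price is the breakpoint.
EOQ at $22.40 = 1922.8 (feasible in tier 1): TC = 32,500×$22.40 + (32,500/1922.8)×344 + (1922.8/2)×0.27×$22.40 = $739,628.98.
EOQ at $21.99 = 1940.6 < 29000, so use break Q=29000: TC = 32,500×$21.99 + (32,500/29000.0)×344 + (29000.0/2)×0.27×$21.99 = $801,151.37.
Lowest total cost among the candidates is at Q = 1922.8.

TC* ≈ $739,628.98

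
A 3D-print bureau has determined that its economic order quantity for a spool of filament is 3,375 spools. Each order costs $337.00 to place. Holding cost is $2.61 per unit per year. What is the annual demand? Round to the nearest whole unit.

D ≈ 44,109 spools per year

The basic EOQ model gives Q* = √(2DS/H); rearrange for the unknown.
From Q* = √(2DS/H): D = Q*²H / (2S) = 3,375² × 2.61 / (2 × 337) = 44109.097.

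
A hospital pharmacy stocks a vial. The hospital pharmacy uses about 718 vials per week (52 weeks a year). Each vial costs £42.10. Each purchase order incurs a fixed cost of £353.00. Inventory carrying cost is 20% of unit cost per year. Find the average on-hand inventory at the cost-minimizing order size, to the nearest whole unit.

Annual demand D = 718 × 52 = 37,336.
Holding cost H = 0.20 × £42.10 = £8.4200 per unit per year.
The optimal lot size = √(2DS/H) = √(2 × 37,336 × 353 / 8.42) ≈ 1769.34.
Average inventory = Q*/2 ≈ 1769.34 / 2 = 884.668.

Average inventory ≈ 885 vials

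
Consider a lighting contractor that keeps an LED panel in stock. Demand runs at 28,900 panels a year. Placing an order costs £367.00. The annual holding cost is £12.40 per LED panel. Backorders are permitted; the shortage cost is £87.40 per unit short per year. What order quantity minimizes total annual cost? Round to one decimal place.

With planned backorders, Q* = √(2DS/H) · √((H+B)/B).
√(2DS/H) = √(2 × 28,900 × 367 / 12.4) = 1307.935.
√((H+B)/B) = √((12.4+87.4)/87.4) = 1.0686.
Q* ≈ 1397.641.

Q* ≈ 1,397.6 panels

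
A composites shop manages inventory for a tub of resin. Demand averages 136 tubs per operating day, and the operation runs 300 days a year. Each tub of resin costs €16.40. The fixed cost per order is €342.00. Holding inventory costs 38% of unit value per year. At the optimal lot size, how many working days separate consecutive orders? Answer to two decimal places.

T ≈ 15.56 days

Annual demand D = 136 × 300 = 40,800.
Holding cost H = 0.38 × €16.40 = €6.2320 per unit per year.
The optimal lot size = √(2DS/H) = √(2 × 40,800 × 342 / 6.232) ≈ 2116.14.
Cycle time = Q*/D × 300 = 2116.14 / 40,800 × 300 ≈ 15.560 days.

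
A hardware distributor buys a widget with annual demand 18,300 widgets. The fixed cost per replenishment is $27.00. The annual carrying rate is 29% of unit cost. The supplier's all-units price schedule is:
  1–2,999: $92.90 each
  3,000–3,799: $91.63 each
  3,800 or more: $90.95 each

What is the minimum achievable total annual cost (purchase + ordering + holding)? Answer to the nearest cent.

TC* ≈ $1,705,229.76

Holding cost per unit per year at price C is H = 0.29·C.
Evaluate total cost at each tier's feasible EOQ or, if the EOQ is below the tier, at the tier's minimum quantity.
EOQ at $92.90 = 191.5 (feasible in tier 1): TC = 18,300×$92.90 + (18,300/191.5)×27 + (191.5/2)×0.29×$92.90 = $1,705,229.76.
EOQ at $91.63 = 192.8 < 3000, so use break Q=3000: TC = 18,300×$91.63 + (18,300/3000.0)×27 + (3000.0/2)×0.29×$91.63 = $1,716,852.75.
EOQ at $90.95 = 193.6 < 3800, so use break Q=3800: TC = 18,300×$90.95 + (18,300/3800.0)×27 + (3800.0/2)×0.29×$90.95 = $1,714,628.48.
Lowest total cost among the candidates is at Q = 191.5.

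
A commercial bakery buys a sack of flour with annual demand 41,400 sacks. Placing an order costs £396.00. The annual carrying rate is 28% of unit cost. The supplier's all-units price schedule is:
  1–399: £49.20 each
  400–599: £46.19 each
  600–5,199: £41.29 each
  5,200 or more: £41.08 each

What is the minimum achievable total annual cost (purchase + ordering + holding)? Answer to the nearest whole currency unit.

Holding cost per unit per year at price C is H = 0.28·C.
Candidates are each tier's EOQ (if it falls in that tier) and each price-break quantity.
Tier 1 (£49.20): EOQ = 1542.8 exceeds tier's upper bound 399, so this tier is dominated.
Tier 2 (£46.19): EOQ = 1592.2 exceeds tier's upper bound 599, so this tier is dominated.
EOQ at £41.29 = 1684.1 (feasible in tier 3): TC = 41,400×£41.29 + (41,400/1684.1)×396 + (1684.1/2)×0.28×£41.29 = £1,728,875.92.
EOQ at £41.08 = 1688.4 < 5200, so use break Q=5200: TC = 41,400×£41.08 + (41,400/5200.0)×396 + (5200.0/2)×0.28×£41.08 = £1,733,771.01.
Lowest total cost among the candidates is at Q = 1684.1.

TC* ≈ £1,728,876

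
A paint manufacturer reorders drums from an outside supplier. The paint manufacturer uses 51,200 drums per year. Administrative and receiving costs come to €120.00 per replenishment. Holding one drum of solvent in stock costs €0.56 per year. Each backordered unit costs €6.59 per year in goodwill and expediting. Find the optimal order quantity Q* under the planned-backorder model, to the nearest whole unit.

With planned backorders, Q* = √(2DS/H) · √((H+B)/B).
√(2DS/H) = √(2 × 51,200 × 120 / 0.56) = 4684.320.
√((H+B)/B) = √((0.56+6.59)/6.59) = 1.0416.
Q* ≈ 4879.293.

Q* ≈ 4,879 drums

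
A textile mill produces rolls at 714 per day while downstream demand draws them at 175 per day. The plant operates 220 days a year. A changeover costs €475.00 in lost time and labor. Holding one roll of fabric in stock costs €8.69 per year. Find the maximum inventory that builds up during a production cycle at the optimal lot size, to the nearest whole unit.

Annual demand D = 175 × 220 = 38,500.
Production build-up factor (1 − d/p) = 1 − 175/714 = 0.7549.
Q* = √(2DS / (H(1 − d/p))) = √(2 × 38,500 × 475 / (8.69 × 0.7549)).
= √(36,575,000 / 6.5601) ≈ 2361.223.
Maximum inventory = Q*(1 − d/p) = 2361.223 × 0.7549 ≈ 1782.492.

I_max ≈ 1,782 rolls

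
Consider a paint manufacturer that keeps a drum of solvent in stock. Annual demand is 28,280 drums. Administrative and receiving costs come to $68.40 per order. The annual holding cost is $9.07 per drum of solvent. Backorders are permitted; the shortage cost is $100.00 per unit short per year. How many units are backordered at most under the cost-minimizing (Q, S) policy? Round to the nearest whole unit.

With planned backorders, Q* = √(2DS/H) · √((H+B)/B).
√(2DS/H) = √(2 × 28,280 × 68.4 / 9.07) = 653.099.
√((H+B)/B) = √((9.07+100)/100) = 1.0444.
Q* ≈ 682.074.
S* = Q* · H/(H+B) = 682.074 × 9.07/109.07 ≈ 56.720.

S* ≈ 57 drums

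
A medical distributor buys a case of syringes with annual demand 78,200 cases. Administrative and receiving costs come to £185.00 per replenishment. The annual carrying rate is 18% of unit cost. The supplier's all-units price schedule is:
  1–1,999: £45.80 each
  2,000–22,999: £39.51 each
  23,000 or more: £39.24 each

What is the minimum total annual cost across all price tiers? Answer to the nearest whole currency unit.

TC* ≈ £3,104,027

Holding cost per unit per year at price C is H = 0.18·C.
Candidates are each tier's EOQ (if it falls in that tier) and each price-break quantity.
EOQ at £45.80 = 1873.4 (feasible in tier 1): TC = 78,200×£45.80 + (78,200/1873.4)×185 + (1873.4/2)×0.18×£45.80 = £3,597,004.48.
EOQ at £39.51 = 2017.0 (feasible in tier 2): TC = 78,200×£39.51 + (78,200/2017.0)×185 + (2017.0/2)×0.18×£39.51 = £3,104,026.78.
EOQ at £39.24 = 2024.0 < 23000, so use break Q=23000: TC = 78,200×£39.24 + (78,200/23000.0)×185 + (23000.0/2)×0.18×£39.24 = £3,150,423.80.
Lowest total cost among the candidates is at Q = 2017.0.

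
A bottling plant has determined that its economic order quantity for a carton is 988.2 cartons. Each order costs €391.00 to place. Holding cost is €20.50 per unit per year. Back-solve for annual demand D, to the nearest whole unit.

D ≈ 25,600 cartons per year

Invert the EOQ relation Q*² = 2DS/H.
From Q* = √(2DS/H): D = Q*²H / (2S) = 988.2² × 20.5 / (2 × 391) = 25599.814.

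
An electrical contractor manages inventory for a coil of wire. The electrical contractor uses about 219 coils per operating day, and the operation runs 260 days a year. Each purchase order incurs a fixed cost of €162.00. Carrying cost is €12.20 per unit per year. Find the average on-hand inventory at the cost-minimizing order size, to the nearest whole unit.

Average inventory ≈ 615 coils

Annual demand D = 219 × 260 = 56,940.
The optimal lot size = √(2DS/H) = √(2 × 56,940 × 162 / 12.2) ≈ 1229.71.
Average inventory = Q*/2 ≈ 1229.71 / 2 = 614.853.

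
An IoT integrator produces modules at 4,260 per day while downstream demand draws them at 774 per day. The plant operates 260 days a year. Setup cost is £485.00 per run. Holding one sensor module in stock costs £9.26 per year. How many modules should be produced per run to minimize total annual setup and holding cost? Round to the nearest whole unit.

Q* ≈ 5,075 modules

Annual demand D = 774 × 260 = 201,240.
Production build-up factor (1 − d/p) = 1 − 774/4,260 = 0.8183.
Q* = √(2DS / (H(1 − d/p))) = √(2 × 201,240 × 485 / (9.26 × 0.8183)).
= √(195,202,800 / 7.5775) ≈ 5075.498.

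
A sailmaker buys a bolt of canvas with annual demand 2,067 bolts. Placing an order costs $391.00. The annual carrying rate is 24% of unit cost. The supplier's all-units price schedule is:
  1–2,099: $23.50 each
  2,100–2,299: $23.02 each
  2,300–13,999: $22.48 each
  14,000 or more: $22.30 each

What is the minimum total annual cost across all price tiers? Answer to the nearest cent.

TC* ≈ $51,593.85

Holding cost per unit per year at price C is H = 0.24·C.
For each price level, check whether its EOQ is feasible; otherwise the best quantity at that price is the breakpoint.
EOQ at $23.50 = 535.3 (feasible in tier 1): TC = 2,067×$23.50 + (2,067/535.3)×391 + (535.3/2)×0.24×$23.50 = $51,593.85.
EOQ at $23.02 = 540.9 < 2100, so use break Q=2100: TC = 2,067×$23.02 + (2,067/2100.0)×391 + (2100.0/2)×0.24×$23.02 = $53,768.24.
EOQ at $22.48 = 547.4 < 2300, so use break Q=2300: TC = 2,067×$22.48 + (2,067/2300.0)×391 + (2300.0/2)×0.24×$22.48 = $53,022.03.
EOQ at $22.30 = 549.6 < 14000, so use break Q=14000: TC = 2,067×$22.30 + (2,067/14000.0)×391 + (14000.0/2)×0.24×$22.30 = $83,615.83.
Lowest total cost among the candidates is at Q = 535.3.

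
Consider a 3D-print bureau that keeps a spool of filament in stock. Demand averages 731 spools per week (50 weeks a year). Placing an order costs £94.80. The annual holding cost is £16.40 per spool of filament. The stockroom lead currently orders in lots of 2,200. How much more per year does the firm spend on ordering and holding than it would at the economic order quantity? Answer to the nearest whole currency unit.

Extra cost ≈ £8,954 per year

Annual demand D = 731 × 50 = 36,550.
EOQ = √(2DS/H) = √(2 × 36,550 × 94.8 / 16.4) ≈ 650.04.
Cost at Q* = (D/Q*)S + (Q*/2)H = √(2DSH) ≈ £10,660.68.
Cost at Q = 2,200: (36,550/2,200)×94.8 + (2,200/2)×16.4 = £1,574.97 + £18,040.00 = £19,614.97.
Excess = £19,614.97 − £10,660.68 = £8,954.30.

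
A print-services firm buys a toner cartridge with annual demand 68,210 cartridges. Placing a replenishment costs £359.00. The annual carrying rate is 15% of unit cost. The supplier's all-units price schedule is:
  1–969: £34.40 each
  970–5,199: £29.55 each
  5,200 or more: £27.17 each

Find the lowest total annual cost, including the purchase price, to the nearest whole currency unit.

TC* ≈ £1,868,571

Holding cost per unit per year at price C is H = 0.15·C.
Evaluate total cost at each tier's feasible EOQ or, if the EOQ is below the tier, at the tier's minimum quantity.
Tier 1 (£34.40): EOQ = 3080.8 exceeds tier's upper bound 969, so this tier is dominated.
EOQ at £29.55 = 3324.0 (feasible in tier 2): TC = 68,210×£29.55 + (68,210/3324.0)×359 + (3324.0/2)×0.15×£29.55 = £2,030,339.16.
EOQ at £27.17 = 3466.5 < 5200, so use break Q=5200: TC = 68,210×£27.17 + (68,210/5200.0)×359 + (5200.0/2)×0.15×£27.17 = £1,868,571.11.
Lowest total cost among the candidates is at Q = 5200.0.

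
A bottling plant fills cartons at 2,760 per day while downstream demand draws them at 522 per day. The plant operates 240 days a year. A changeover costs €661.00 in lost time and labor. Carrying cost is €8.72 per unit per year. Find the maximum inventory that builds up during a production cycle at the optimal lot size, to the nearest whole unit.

Annual demand D = 522 × 240 = 125,280.
Production build-up factor (1 − d/p) = 1 − 522/2,760 = 0.8109.
Q* = √(2DS / (H(1 − d/p))) = √(2 × 125,280 × 661 / (8.72 × 0.8109)).
= √(165,620,160 / 7.0708) ≈ 4839.749.
Maximum inventory = Q*(1 − d/p) = 4839.749 × 0.8109 ≈ 3924.405.

I_max ≈ 3,924 cartons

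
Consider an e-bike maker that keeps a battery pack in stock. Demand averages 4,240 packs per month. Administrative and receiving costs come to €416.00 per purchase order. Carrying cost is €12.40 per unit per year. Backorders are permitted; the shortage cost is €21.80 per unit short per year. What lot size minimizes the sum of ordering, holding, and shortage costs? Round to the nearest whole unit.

Annual demand D = 4,240 × 12 = 50,880.
With planned backorders, Q* = √(2DS/H) · √((H+B)/B).
√(2DS/H) = √(2 × 50,880 × 416 / 12.4) = 1847.670.
√((H+B)/B) = √((12.4+21.8)/21.8) = 1.2525.
Q* ≈ 2314.244.

Q* ≈ 2,314 packs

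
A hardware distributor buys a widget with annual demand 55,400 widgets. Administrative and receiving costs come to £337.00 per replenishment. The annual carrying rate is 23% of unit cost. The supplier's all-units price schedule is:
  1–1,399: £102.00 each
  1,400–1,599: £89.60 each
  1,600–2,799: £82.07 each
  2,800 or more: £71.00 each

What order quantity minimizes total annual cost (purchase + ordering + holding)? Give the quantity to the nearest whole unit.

Holding cost per unit per year at price C is H = 0.23·C.
Evaluate total cost at each tier's feasible EOQ or, if the EOQ is below the tier, at the tier's minimum quantity.
EOQ at £102.00 = 1261.6 (feasible in tier 1): TC = 55,400×£102.00 + (55,400/1261.6)×337 + (1261.6/2)×0.23×£102.00 = £5,680,397.08.
EOQ at £89.60 = 1346.1 < 1400, so use break Q=1400: TC = 55,400×£89.60 + (55,400/1400.0)×337 + (1400.0/2)×0.23×£89.60 = £4,991,601.17.
EOQ at £82.07 = 1406.5 < 1600, so use break Q=1600: TC = 55,400×£82.07 + (55,400/1600.0)×337 + (1600.0/2)×0.23×£82.07 = £4,573,447.50.
EOQ at £71.00 = 1512.1 < 2800, so use break Q=2800: TC = 55,400×£71.00 + (55,400/2800.0)×337 + (2800.0/2)×0.23×£71.00 = £3,962,929.79.
Lowest total cost is £3,962,929.79 at Q = 2800.0.

Q* ≈ 2,800 widgets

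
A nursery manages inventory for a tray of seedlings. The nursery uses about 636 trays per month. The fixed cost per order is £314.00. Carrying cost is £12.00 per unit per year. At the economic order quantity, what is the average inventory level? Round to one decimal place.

Annual demand D = 636 × 12 = 7,632.
EOQ = √(2DS/H) = √(2 × 7,632 × 314 / 12) ≈ 631.99.
Average inventory = Q*/2 ≈ 631.99 / 2 = 315.994.

Average inventory ≈ 316.0 trays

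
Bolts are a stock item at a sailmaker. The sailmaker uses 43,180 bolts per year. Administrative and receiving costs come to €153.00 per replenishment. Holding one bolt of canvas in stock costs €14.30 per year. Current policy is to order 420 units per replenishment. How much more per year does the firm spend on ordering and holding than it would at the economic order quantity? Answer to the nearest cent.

Extra cost ≈ €4,987.06 per year

EOQ = √(2DS/H) = √(2 × 43,180 × 153 / 14.3) ≈ 961.24.
Cost at Q* = (D/Q*)S + (Q*/2)H = √(2DSH) ≈ €13,745.80.
Cost at Q = 420: (43,180/420)×153 + (420/2)×14.3 = €15,729.86 + €3,003.00 = €18,732.86.
Excess = €18,732.86 − €13,745.80 = €4,987.06.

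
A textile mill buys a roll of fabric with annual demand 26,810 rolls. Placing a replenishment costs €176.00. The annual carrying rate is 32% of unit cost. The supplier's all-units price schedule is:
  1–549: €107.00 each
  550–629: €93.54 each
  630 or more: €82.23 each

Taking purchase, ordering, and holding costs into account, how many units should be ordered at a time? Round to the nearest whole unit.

Holding cost per unit per year at price C is H = 0.32·C.
For each price level, check whether its EOQ is feasible; otherwise the best quantity at that price is the breakpoint.
EOQ at €107.00 = 525.0 (feasible in tier 1): TC = 26,810×€107.00 + (26,810/525.0)×176 + (525.0/2)×0.32×€107.00 = €2,886,645.73.
EOQ at €93.54 = 561.5 (feasible in tier 2): TC = 26,810×€93.54 + (26,810/561.5)×176 + (561.5/2)×0.32×€93.54 = €2,524,614.52.
EOQ at €82.23 = 598.9 < 630, so use break Q=630: TC = 26,810×€82.23 + (26,810/630.0)×176 + (630.0/2)×0.32×€82.23 = €2,220,364.86.
Lowest total cost is €2,220,364.86 at Q = 630.0.

Q* ≈ 630 rolls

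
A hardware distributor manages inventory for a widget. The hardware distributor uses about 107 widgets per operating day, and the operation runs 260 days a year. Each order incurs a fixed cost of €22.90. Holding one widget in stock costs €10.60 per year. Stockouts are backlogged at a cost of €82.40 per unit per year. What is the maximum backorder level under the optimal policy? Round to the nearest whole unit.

Annual demand D = 107 × 260 = 27,820.
With planned backorders, Q* = √(2DS/H) · √((H+B)/B).
√(2DS/H) = √(2 × 27,820 × 22.9 / 10.6) = 346.704.
√((H+B)/B) = √((10.6+82.4)/82.4) = 1.0624.
Q* ≈ 368.329.
S* = Q* · H/(H+B) = 368.329 × 10.6/93 ≈ 41.982.

S* ≈ 42 widgets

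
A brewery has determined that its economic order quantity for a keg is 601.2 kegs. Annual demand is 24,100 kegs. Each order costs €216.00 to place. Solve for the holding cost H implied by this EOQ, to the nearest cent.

H ≈ €28.80

Invert the EOQ relation Q*² = 2DS/H.
From Q* = √(2DS/H): H = 2DS / Q*² = 2 × 24,100 × 216 / 601.2² = 28.8047.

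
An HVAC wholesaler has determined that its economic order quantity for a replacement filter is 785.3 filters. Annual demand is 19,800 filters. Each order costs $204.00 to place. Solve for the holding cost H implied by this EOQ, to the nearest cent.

H ≈ $13.10

Invert the EOQ relation Q*² = 2DS/H.
From Q* = √(2DS/H): H = 2DS / Q*² = 2 × 19,800 × 204 / 785.3² = 13.0995.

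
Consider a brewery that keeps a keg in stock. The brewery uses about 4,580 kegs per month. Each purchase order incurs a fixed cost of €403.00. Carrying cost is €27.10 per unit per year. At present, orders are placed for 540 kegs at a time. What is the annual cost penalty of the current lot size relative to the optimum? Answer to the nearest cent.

Annual demand D = 4,580 × 12 = 54,960.
EOQ = √(2DS/H) = √(2 × 54,960 × 403 / 27.1) ≈ 1278.52.
Cost at Q* = (D/Q*)S + (Q*/2)H = √(2DSH) ≈ €34,647.79.
Cost at Q = 540: (54,960/540)×403 + (540/2)×27.1 = €41,016.44 + €7,317.00 = €48,333.44.
Excess = €48,333.44 − €34,647.79 = €13,685.66.

Extra cost ≈ €13,685.66 per year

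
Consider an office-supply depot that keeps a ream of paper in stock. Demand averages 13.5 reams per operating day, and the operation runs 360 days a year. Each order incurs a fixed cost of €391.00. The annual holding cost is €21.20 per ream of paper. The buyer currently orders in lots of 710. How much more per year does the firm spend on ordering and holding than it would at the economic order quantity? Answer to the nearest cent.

Annual demand D = 13.5 × 360 = 4,860.
EOQ = √(2DS/H) = √(2 × 4,860 × 391 / 21.2) ≈ 423.40.
Cost at Q* = (D/Q*)S + (Q*/2)H = √(2DSH) ≈ €8,976.14.
Cost at Q = 710: (4,860/710)×391 + (710/2)×21.2 = €2,676.42 + €7,526.00 = €10,202.42.
Excess = €10,202.42 − €8,976.14 = €1,226.29.

Extra cost ≈ €1,226.29 per year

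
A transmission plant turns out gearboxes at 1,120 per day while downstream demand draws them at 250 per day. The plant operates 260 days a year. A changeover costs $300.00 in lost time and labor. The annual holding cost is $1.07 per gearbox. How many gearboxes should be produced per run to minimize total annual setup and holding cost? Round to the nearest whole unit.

Annual demand D = 250 × 260 = 65,000.
Production build-up factor (1 − d/p) = 1 − 250/1,120 = 0.7768.
Q* = √(2DS / (H(1 − d/p))) = √(2 × 65,000 × 300 / (1.07 × 0.7768)).
= √(39,000,000 / 0.8312) ≈ 6849.988.

Q* ≈ 6,850 gearboxes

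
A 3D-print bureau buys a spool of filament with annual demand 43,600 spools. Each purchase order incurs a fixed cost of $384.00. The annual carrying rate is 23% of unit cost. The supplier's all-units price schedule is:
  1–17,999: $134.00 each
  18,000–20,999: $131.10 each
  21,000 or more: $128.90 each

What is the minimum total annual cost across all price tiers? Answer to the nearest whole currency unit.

TC* ≈ $5,874,525

Holding cost per unit per year at price C is H = 0.23·C.
For each price level, check whether its EOQ is feasible; otherwise the best quantity at that price is the breakpoint.
EOQ at $134.00 = 1042.3 (feasible in tier 1): TC = 43,600×$134.00 + (43,600/1042.3)×384 + (1042.3/2)×0.23×$134.00 = $5,874,524.78.
EOQ at $131.10 = 1053.8 < 18000, so use break Q=18000: TC = 43,600×$131.10 + (43,600/18000.0)×384 + (18000.0/2)×0.23×$131.10 = $5,988,267.13.
EOQ at $128.90 = 1062.8 < 21000, so use break Q=21000: TC = 43,600×$128.90 + (43,600/21000.0)×384 + (21000.0/2)×0.23×$128.90 = $5,932,130.76.
Lowest total cost among the candidates is at Q = 1042.3.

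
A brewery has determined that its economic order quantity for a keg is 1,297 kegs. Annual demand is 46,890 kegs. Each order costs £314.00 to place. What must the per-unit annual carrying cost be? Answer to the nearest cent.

Squaring Q* = √(2DS/H) gives Q*² = 2DS/H.
From Q* = √(2DS/H): H = 2DS / Q*² = 2 × 46,890 × 314 / 1,297² = 17.5049.

H ≈ £17.50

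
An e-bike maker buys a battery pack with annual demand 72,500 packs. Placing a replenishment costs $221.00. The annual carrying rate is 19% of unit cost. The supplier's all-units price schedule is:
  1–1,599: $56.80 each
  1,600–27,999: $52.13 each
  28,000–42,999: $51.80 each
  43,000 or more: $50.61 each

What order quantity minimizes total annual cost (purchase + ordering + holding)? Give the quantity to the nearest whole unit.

Q* ≈ 1,799 packs

Holding cost per unit per year at price C is H = 0.19·C.
For each price level, check whether its EOQ is feasible; otherwise the best quantity at that price is the breakpoint.
Tier 1 ($56.80): EOQ = 1723.2 exceeds tier's upper bound 1599, so this tier is dominated.
EOQ at $52.13 = 1798.7 (feasible in tier 2): TC = 72,500×$52.13 + (72,500/1798.7)×221 + (1798.7/2)×0.19×$52.13 = $3,797,240.61.
EOQ at $51.80 = 1804.4 < 28000, so use break Q=28000: TC = 72,500×$51.80 + (72,500/28000.0)×221 + (28000.0/2)×0.19×$51.80 = $3,893,860.23.
EOQ at $50.61 = 1825.5 < 43000, so use break Q=43000: TC = 72,500×$50.61 + (72,500/43000.0)×221 + (43000.0/2)×0.19×$50.61 = $3,876,339.47.
Lowest total cost is $3,797,240.61 at Q = 1798.7.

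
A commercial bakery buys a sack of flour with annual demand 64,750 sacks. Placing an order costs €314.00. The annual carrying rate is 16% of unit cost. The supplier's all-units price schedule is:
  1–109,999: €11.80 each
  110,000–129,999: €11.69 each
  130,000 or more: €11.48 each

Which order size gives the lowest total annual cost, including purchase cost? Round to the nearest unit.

Q* ≈ 4,641 sacks

Holding cost per unit per year at price C is H = 0.16·C.
For each price level, check whether its EOQ is feasible; otherwise the best quantity at that price is the breakpoint.
EOQ at €11.80 = 4640.9 (feasible in tier 1): TC = 64,750×€11.80 + (64,750/4640.9)×314 + (4640.9/2)×0.16×€11.80 = €772,811.95.
EOQ at €11.69 = 4662.6 < 110000, so use break Q=110000: TC = 64,750×€11.69 + (64,750/110000.0)×314 + (110000.0/2)×0.16×€11.69 = €859,984.33.
EOQ at €11.48 = 4705.1 < 130000, so use break Q=130000: TC = 64,750×€11.48 + (64,750/130000.0)×314 + (130000.0/2)×0.16×€11.48 = €862,878.40.
Lowest total cost is €772,811.95 at Q = 4640.9.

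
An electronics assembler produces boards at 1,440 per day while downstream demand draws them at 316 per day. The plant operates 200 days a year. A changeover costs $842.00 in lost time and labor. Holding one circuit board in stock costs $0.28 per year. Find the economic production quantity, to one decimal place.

Q* ≈ 22,067.3 boards

Annual demand D = 316 × 200 = 63,200.
Production build-up factor (1 − d/p) = 1 − 316/1,440 = 0.7806.
Q* = √(2DS / (H(1 − d/p))) = √(2 × 63,200 × 842 / (0.28 × 0.7806)).
= √(106,428,800 / 0.2186) ≈ 22067.272.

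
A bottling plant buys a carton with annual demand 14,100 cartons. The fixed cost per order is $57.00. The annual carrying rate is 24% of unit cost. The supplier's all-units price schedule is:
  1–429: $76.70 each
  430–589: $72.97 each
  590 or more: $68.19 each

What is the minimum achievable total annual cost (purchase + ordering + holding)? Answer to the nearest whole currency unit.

TC* ≈ $967,669

Holding cost per unit per year at price C is H = 0.24·C.
Evaluate total cost at each tier's feasible EOQ or, if the EOQ is below the tier, at the tier's minimum quantity.
EOQ at $76.70 = 295.5 (feasible in tier 1): TC = 14,100×$76.70 + (14,100/295.5)×57 + (295.5/2)×0.24×$76.70 = $1,086,909.58.
EOQ at $72.97 = 303.0 < 430, so use break Q=430: TC = 14,100×$72.97 + (14,100/430.0)×57 + (430.0/2)×0.24×$72.97 = $1,034,511.32.
EOQ at $68.19 = 313.4 < 590, so use break Q=590: TC = 14,100×$68.19 + (14,100/590.0)×57 + (590.0/2)×0.24×$68.19 = $967,669.06.
Lowest total cost among the candidates is at Q = 590.0.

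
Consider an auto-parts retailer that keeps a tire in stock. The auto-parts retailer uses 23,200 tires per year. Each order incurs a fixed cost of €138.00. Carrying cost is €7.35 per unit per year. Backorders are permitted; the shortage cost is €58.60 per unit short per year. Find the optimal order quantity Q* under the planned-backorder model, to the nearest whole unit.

With planned backorders, Q* = √(2DS/H) · √((H+B)/B).
√(2DS/H) = √(2 × 23,200 × 138 / 7.35) = 933.372.
√((H+B)/B) = √((7.35+58.6)/58.6) = 1.0609.
Q* ≈ 990.178.

Q* ≈ 990 tires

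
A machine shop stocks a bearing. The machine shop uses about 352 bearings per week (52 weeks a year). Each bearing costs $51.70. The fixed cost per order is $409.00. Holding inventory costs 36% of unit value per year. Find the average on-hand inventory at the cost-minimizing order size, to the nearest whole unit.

Annual demand D = 352 × 52 = 18,304.
Holding cost H = 0.36 × $51.70 = $18.6120 per unit per year.
Q* = √(2DS/H) = √(2 × 18,304 × 409 / 18.612) ≈ 896.92.
Average inventory = Q*/2 ≈ 896.92 / 2 = 448.459.

Average inventory ≈ 448 bearings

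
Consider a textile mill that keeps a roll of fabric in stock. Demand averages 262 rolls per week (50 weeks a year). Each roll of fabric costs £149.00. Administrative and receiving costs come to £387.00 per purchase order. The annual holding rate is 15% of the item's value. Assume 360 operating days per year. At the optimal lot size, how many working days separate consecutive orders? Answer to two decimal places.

T ≈ 18.51 days

Annual demand D = 262 × 50 = 13,100.
Holding cost H = 0.15 × £149.00 = £22.3500 per unit per year.
The optimal lot size = √(2DS/H) = √(2 × 13,100 × 387 / 22.35) ≈ 673.55.
Cycle time = Q*/D × 360 = 673.55 / 13,100 × 360 ≈ 18.510 days.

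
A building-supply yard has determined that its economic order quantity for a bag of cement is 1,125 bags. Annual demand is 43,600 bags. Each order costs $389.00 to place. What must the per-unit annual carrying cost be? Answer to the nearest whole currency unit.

H ≈ $27

Squaring Q* = √(2DS/H) gives Q*² = 2DS/H.
From Q* = √(2DS/H): H = 2DS / Q*² = 2 × 43,600 × 389 / 1,125² = 26.8016.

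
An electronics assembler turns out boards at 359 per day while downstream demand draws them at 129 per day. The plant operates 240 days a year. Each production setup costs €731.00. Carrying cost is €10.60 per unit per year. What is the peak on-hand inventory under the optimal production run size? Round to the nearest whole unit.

I_max ≈ 1,654 boards

Annual demand D = 129 × 240 = 30,960.
Production build-up factor (1 − d/p) = 1 − 129/359 = 0.6407.
Q* = √(2DS / (H(1 − d/p))) = √(2 × 30,960 × 731 / (10.6 × 0.6407)).
= √(45,263,520 / 6.7911) ≈ 2581.693.
Maximum inventory = Q*(1 − d/p) = 2581.693 × 0.6407 ≈ 1654.009.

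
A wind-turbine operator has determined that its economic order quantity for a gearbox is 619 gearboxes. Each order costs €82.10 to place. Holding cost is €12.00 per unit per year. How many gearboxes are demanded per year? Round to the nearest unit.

D ≈ 28,002 gearboxes per year

Invert the EOQ relation Q*² = 2DS/H.
From Q* = √(2DS/H): D = Q*²H / (2S) = 619² × 12 / (2 × 82.1) = 28002.022.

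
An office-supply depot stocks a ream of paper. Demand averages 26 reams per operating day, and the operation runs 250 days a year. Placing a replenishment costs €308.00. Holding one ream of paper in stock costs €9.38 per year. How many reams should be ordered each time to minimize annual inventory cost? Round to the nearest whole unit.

Annual demand D = 26 × 250 = 6,500.
EOQ = √(2DS / H) = √(2 × 6,500 × 308 / 9.38).
= √(4,004,000 / 9.38) = √426,865.6716 ≈ 653.350.

Q* ≈ 653 reams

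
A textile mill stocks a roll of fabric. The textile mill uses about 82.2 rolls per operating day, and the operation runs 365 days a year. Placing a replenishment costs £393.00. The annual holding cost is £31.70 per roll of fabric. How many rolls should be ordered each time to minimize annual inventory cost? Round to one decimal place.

Q* ≈ 862.5 rolls

Annual demand D = 82.2 × 365 = 30,003.
EOQ = √(2DS / H) = √(2 × 30,003 × 393 / 31.7).
= √(23,582,358 / 31.7) = √743,922.9653 ≈ 862.510.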